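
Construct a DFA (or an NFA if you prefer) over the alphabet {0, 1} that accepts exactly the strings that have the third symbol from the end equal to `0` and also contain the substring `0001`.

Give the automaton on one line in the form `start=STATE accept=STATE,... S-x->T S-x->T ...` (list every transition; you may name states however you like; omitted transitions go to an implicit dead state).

Build one automaton per condition and run them in lockstep. The first has 15 states tracking the last 3 symbols read; the second has 5 states tracking whether and how much of `0001` has been seen. A product state is a pair (one from each), accepting exactly when both do. Minimizing collapses redundant product states.
A 12-state machine:
          0    1  
>  q0     q1   q0 
   q1     q2   q0 
   q2     q3   q0 
   q3     q3   q4 
 * q4     q5   q6 
 * q5     q7   q8 
 * q6     q9  q10 
   q7    q11   q4 
   q8     q5   q6 
   q9     q7   q8 
   q10    q9  q10 
 * q11   q11   q4 
(> = start, * = accepting)

start=q0 accept=q4,q5,q6,q11 q0-0->q1 q0-1->q0 q1-0->q2 q1-1->q0 q2-0->q3 q2-1->q0 q3-0->q3 q3-1->q4 q4-0->q5 q4-1->q6 q5-0->q7 q5-1->q8 q6-0->q9 q6-1->q10 q7-0->q11 q7-1->q4 q8-0->q5 q8-1->q6 q9-0->q7 q9-1->q8 q10-0->q9 q10-1->q10 q11-0->q11 q11-1->q4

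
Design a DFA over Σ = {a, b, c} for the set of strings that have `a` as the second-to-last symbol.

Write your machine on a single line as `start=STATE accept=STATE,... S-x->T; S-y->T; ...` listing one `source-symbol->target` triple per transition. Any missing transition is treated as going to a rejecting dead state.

start=q0; accept=q4,q5,q6; q0-a->q1; q0-b->q2; q0-c->q3; q1-a->q4; q1-b->q5; q1-c->q6; q2-a->q7; q2-b->q8; q2-c->q9; q3-a->q10; q3-b->q11; q3-c->q12; q4-a->q4; q4-b->q5; q4-c->q6; q5-a->q7; q5-b->q8; q5-c->q9; q6-a->q10; q6-b->q11; q6-c->q12; q7-a->q4; q7-b->q5; q7-c->q6; q8-a->q7; q8-b->q8; q8-c->q9; q9-a->q10; q9-b->q11; q9-c->q12; q10-a->q4; q10-b->q5; q10-c->q6; q11-a->q7; q11-b->q8; q11-c->q9; q12-a->q10; q12-b->q11; q12-c->q12

Because acceptance depends on a position counted from the end, the machine has to buffer the most recent 2 symbols. Make each state the string of the last up-to-2 symbols read; on input `x` shift the window left and append `x`. Accept when the buffered window has length 2 and begins with `a`.
A 13-state machine:
          a    b    c  
>  q0     q1   q2   q3 
   q1     q4   q5   q6 
   q2     q7   q8   q9 
   q3    q10  q11  q12 
 * q4     q4   q5   q6 
 * q5     q7   q8   q9 
 * q6    q10  q11  q12 
   q7     q4   q5   q6 
   q8     q7   q8   q9 
   q9    q10  q11  q12 
   q10    q4   q5   q6 
   q11    q7   q8   q9 
   q12   q10  q11  q12 
(> = start, * = accepting)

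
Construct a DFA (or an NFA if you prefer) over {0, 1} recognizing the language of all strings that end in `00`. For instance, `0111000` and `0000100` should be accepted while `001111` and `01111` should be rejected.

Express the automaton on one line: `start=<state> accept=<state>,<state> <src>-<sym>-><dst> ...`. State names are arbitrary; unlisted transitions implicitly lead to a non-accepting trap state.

Let each state record the length of the longest suffix of the input read so far that is also a prefix of `00`. s1 means the last symbol is `0`; s2 means the last 2 symbols are `00`. Accept only at s2, where the string currently ends in `00`.
3 states suffice.
        0   1  
>  s0   s1  s0 
   s1   s2  s0 
 * s2   s2  s0 
(> = start, * = accepting)

start=s0 accept=s2 s0-0->s1 s0-1->s0 s1-0->s2 s1-1->s0 s2-0->s2 s2-1->s0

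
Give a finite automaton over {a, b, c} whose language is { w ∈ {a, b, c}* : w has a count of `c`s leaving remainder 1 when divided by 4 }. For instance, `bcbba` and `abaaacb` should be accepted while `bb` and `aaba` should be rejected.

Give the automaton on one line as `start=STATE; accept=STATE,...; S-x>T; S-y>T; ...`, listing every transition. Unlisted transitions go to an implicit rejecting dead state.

The only thing that matters is how many `c`s have appeared, reduced mod 4. Use one state per residue: s0 for 0, …, s3 for 3. Reading `c` moves to the next residue; anything else stays put. s1 is accepting.
A 4-state machine:
        a   b   c  
>  s0   s0  s0  s1 
 * s1   s1  s1  s2 
   s2   s2  s2  s3 
   s3   s3  s3  s0 
(> = start, * = accepting)

start=s0; accept=s1; s0-a>s0; s0-b>s0; s0-c>s1; s1-a>s1; s1-b>s1; s1-c>s2; s2-a>s2; s2-b>s2; s2-c>s3; s3-a>s3; s3-b>s3; s3-c>s0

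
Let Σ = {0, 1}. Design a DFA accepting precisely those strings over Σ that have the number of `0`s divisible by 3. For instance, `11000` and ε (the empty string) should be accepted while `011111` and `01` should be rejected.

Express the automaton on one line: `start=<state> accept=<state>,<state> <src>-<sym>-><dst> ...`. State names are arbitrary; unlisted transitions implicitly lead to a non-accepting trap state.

start=s0 accept=s0 s0-0->s1 s0-1->s0 s1-0->s2 s1-1->s1 s2-0->s0 s2-1->s2

The only thing that matters is how many `0`s have appeared, reduced mod 3. Use one state per residue: s0 for 0, …, s2 for 2. Reading `0` moves to the next residue; anything else stays put. s0 is accepting.
3 states suffice.
        0   1  
>* s0   s1  s0 
   s1   s2  s1 
   s2   s0  s2 
(> = start, * = accepting)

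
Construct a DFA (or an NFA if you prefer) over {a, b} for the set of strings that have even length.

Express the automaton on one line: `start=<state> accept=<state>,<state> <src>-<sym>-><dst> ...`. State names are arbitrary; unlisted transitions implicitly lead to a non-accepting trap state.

start=q0 accept=q0 q0-a->q1 q0-b->q1 q1-a->q0 q1-b->q0

Only the length mod 2 matters, so use a 2-cycle: from any state, every input symbol moves to the next state, wrapping q1 back to q0. Mark q0 accepting.
2 states suffice.
        a   b  
>* q0   q1  q1 
   q1   q0  q0 
(> = start, * = accepting)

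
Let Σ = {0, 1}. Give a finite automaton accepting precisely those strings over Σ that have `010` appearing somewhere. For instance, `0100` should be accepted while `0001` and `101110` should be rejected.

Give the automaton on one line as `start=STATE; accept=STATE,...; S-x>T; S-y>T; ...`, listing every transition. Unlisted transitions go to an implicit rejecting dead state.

start=A; accept=D; A-0>B; A-1>A; B-0>B; B-1>C; C-0>D; C-1>A; D-0>D; D-1>D

Track how much of `010` has been matched so far: state A is no progress, D is the absorbing accept state reached once `010` has occurred. Intermediate states record partial matches; on a mismatch, fall back to the longest reusable overlap.
With 4 states:
       0  1 
>  A   B  A 
   B   B  C 
   C   D  A 
 * D   D  D 
(> = start, * = accepting)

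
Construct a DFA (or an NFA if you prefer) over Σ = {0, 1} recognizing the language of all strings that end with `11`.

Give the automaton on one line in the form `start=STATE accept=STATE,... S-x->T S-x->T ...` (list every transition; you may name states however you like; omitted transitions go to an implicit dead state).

Let each state record the length of the longest suffix of the input read so far that is also a prefix of `11`. q1 means the last symbol is `1`; q2 means the last 2 symbols are `11`. Accept only at q2, where the string currently ends in `11`.
        0   1  
>  q0   q0  q1 
   q1   q0  q2 
 * q2   q0  q2 
(> = start, * = accepting)

start=q0 accept=q2 q0-0->q0 q0-1->q1 q1-0->q0 q1-1->q2 q2-0->q0 q2-1->q2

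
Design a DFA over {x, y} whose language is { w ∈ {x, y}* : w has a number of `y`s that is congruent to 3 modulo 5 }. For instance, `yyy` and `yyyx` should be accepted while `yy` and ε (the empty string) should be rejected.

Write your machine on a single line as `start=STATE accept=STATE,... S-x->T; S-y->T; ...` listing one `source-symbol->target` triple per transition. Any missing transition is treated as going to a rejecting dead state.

start=q0; accept=q3; q0-x->q0; q0-y->q1; q1-x->q1; q1-y->q2; q2-x->q2; q2-y->q3; q3-x->q3; q3-y->q4; q4-x->q4; q4-y->q0

Keep the running count of `y`s modulo 5: each `y` advances along the cycle q0 → q1 → q2 → q3 → q4 → q0 while other symbols loop. Accept at q3.
A 5-state machine:
        x   y  
>  q0   q0  q1 
   q1   q1  q2 
   q2   q2  q3 
 * q3   q3  q4 
   q4   q4  q0 
(> = start, * = accepting)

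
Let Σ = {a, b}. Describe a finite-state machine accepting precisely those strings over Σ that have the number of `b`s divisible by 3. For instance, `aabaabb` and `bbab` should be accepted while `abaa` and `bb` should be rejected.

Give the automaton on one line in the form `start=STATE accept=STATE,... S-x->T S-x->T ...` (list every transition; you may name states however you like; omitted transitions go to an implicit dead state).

The only thing that matters is how many `b`s have appeared, reduced mod 3. Use one state per residue: s0 for 0, …, s2 for 2. Reading `b` moves to the next residue; anything else stays put. s0 is accepting.
A 3-state machine:
        a   b  
>* s0   s0  s1 
   s1   s1  s2 
   s2   s2  s0 
(> = start, * = accepting)

start=s0 accept=s0 s0-a->s0 s0-b->s1 s1-a->s1 s1-b->s2 s2-a->s2 s2-b->s0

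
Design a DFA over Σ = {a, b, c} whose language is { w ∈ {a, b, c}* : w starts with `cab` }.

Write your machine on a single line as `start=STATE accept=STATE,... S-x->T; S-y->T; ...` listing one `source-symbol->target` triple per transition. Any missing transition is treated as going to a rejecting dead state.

start=q0; accept=q3; q0-a->q4; q0-b->q4; q0-c->q1; q1-a->q2; q1-b->q4; q1-c->q4; q2-a->q4; q2-b->q3; q2-c->q4; q3-a->q3; q3-b->q3; q3-c->q3; q4-a->q4; q4-b->q4; q4-c->q4

Check the first 3 symbols one by one: q0 through q2 record how many have matched `cab` so far; any wrong symbol goes to the dead state q4. After all 3 match we enter the accepting sink q3.
        a   b   c  
>  q0   q4  q4  q1 
   q1   q2  q4  q4 
   q2   q4  q3  q4 
 * q3   q3  q3  q3 
   q4   q4  q4  q4 
(> = start, * = accepting)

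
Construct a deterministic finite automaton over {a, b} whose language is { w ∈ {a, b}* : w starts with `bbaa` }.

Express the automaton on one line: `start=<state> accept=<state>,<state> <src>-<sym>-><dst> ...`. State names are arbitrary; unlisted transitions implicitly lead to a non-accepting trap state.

Walk along `bbaa` while the input agrees: from S0 take `b` to S1, and so on. Any deviation drops to the rejecting sink S5. Once S4 is reached the prefix is confirmed and every continuation is accepted.
With 6 states:
        a   b  
>  S0   S5  S1 
   S1   S5  S2 
   S2   S3  S5 
   S3   S4  S5 
 * S4   S4  S4 
   S5   S5  S5 
(> = start, * = accepting)

start=S0 accept=S4 S0-a->S5 S0-b->S1 S1-a->S5 S1-b->S2 S2-a->S3 S2-b->S5 S3-a->S4 S3-b->S5 S4-a->S4 S4-b->S4 S5-a->S5 S5-b->S5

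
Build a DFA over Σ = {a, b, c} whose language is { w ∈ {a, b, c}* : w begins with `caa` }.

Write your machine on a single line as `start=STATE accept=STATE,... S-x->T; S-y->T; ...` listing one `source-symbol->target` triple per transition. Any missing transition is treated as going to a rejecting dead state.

start=S0; accept=S3; S0-a->S4; S0-b->S4; S0-c->S1; S1-a->S2; S1-b->S4; S1-c->S4; S2-a->S3; S2-b->S4; S2-c->S4; S3-a->S3; S3-b->S3; S3-c->S3; S4-a->S4; S4-b->S4; S4-c->S4

Check the first 3 symbols one by one: S0 through S2 record how many have matched `caa` so far; any wrong symbol goes to the dead state S4. After all 3 match we enter the accepting sink S3.
A 5-state machine:
        a   b   c  
>  S0   S4  S4  S1 
   S1   S2  S4  S4 
   S2   S3  S4  S4 
 * S3   S3  S3  S3 
   S4   S4  S4  S4 
(> = start, * = accepting)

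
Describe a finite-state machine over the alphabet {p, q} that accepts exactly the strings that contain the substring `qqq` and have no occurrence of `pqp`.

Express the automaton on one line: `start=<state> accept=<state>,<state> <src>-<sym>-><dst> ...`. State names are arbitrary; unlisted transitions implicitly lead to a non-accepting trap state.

Run two small machines in parallel and take their product. One (4 states) tracks whether and how much of `qqq` has been seen; the other (4 states) tracks partial matches of the forbidden pattern `pqp`. Each combined state is a pair, one component from each; accept when both components accept. After merging equivalent states the machine shrinks.
With 9 states:
        p   q  
>  s0   s1  s2 
   s1   s1  s3 
   s2   s1  s4 
   s3   s5  s4 
   s4   s1  s6 
   s5   s5  s5 
 * s6   s7  s6 
 * s7   s7  s8 
 * s8   s5  s6 
(> = start, * = accepting)

start=s0 accept=s6,s7,s8 s0-p->s1 s0-q->s2 s1-p->s1 s1-q->s3 s2-p->s1 s2-q->s4 s3-p->s5 s3-q->s4 s4-p->s1 s4-q->s6 s5-p->s5 s5-q->s5 s6-p->s7 s6-q->s6 s7-p->s7 s7-q->s8 s8-p->s5 s8-q->s6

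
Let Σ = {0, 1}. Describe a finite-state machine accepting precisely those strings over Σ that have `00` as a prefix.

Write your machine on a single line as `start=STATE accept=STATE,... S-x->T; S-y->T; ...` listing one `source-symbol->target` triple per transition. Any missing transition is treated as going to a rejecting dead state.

start=s0; accept=s2; s0-0->s1; s0-1->s3; s1-0->s2; s1-1->s3; s2-0->s2; s2-1->s2; s3-0->s3; s3-1->s3

Check the first 2 symbols one by one: s0 through s1 record how many have matched `00` so far; any wrong symbol goes to the dead state s3. After all 2 match we enter the accepting sink s2.
        0   1  
>  s0   s1  s3 
   s1   s2  s3 
 * s2   s2  s2 
   s3   s3  s3 
(> = start, * = accepting)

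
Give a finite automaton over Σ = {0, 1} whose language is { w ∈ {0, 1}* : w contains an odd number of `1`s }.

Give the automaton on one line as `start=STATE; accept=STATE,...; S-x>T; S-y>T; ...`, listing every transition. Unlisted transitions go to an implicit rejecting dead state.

start=q0; accept=q1; q0-0>q0; q0-1>q1; q1-0>q1; q1-1>q0

The only thing that matters is how many `1`s have appeared, reduced mod 2. Use one state per residue: q0 for 0, …, q1 for 1. Reading `1` moves to the next residue; anything else stays put. q1 is accepting.
        0   1  
>  q0   q0  q1 
 * q1   q1  q0 
(> = start, * = accepting)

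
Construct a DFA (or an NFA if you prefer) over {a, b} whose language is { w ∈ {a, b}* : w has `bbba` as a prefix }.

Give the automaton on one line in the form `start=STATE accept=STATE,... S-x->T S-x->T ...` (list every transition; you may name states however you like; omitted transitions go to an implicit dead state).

start=s0 accept=s4 s0-a->s5 s0-b->s1 s1-a->s5 s1-b->s2 s2-a->s5 s2-b->s3 s3-a->s4 s3-b->s5 s4-a->s4 s4-b->s4 s5-a->s5 s5-b->s5

Check the first 4 symbols one by one: s0 through s3 record how many have matched `bbba` so far; any wrong symbol goes to the dead state s5. After all 4 match we enter the accepting sink s4.
        a   b  
>  s0   s5  s1 
   s1   s5  s2 
   s2   s5  s3 
   s3   s4  s5 
 * s4   s4  s4 
   s5   s5  s5 
(> = start, * = accepting)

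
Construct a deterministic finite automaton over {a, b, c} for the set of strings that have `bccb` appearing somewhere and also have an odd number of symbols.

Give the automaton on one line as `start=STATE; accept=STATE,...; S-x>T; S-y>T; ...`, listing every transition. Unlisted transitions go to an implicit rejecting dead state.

Handle the two conditions separately and then intersect. The first has 5 states tracking whether and how much of `bccb` has been seen; the second has 2 states tracking the input length modulo 2. A product state is a pair (one from each), accepting exactly when both do.
A 10-state machine:
        a   b   c  
>  S0   S1  S2  S1 
   S1   S0  S3  S0 
   S2   S0  S3  S4 
   S3   S1  S2  S5 
   S4   S1  S2  S6 
   S5   S0  S3  S7 
   S6   S0  S8  S0 
   S7   S1  S9  S1 
   S8   S9  S9  S9 
 * S9   S8  S8  S8 
(> = start, * = accepting)

start=S0; accept=S9; S0-a>S1; S0-b>S2; S0-c>S1; S1-a>S0; S1-b>S3; S1-c>S0; S2-a>S0; S2-b>S3; S2-c>S4; S3-a>S1; S3-b>S2; S3-c>S5; S4-a>S1; S4-b>S2; S4-c>S6; S5-a>S0; S5-b>S3; S5-c>S7; S6-a>S0; S6-b>S8; S6-c>S0; S7-a>S1; S7-b>S9; S7-c>S1; S8-a>S9; S8-b>S9; S8-c>S9; S9-a>S8; S9-b>S8; S9-c>S8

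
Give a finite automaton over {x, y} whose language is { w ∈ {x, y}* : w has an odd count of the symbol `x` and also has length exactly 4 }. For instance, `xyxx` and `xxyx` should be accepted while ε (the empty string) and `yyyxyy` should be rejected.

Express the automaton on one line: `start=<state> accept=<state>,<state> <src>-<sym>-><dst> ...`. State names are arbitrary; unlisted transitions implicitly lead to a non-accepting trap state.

start=q0 accept=q8 q0-x->q1 q0-y->q2 q1-x->q3 q1-y->q4 q2-x->q4 q2-y->q3 q3-x->q5 q3-y->q6 q4-x->q6 q4-y->q5 q5-x->q7 q5-y->q8 q6-x->q8 q6-y->q7 q7-x->q7 q7-y->q7 q8-x->q7 q8-y->q7

Run two small machines in parallel and take their product. The first has 2 states tracking the count of `x`s modulo 2; the second has 6 states tracking the input length, saturating at 5. A product state is a pair (one from each), accepting exactly when both do. After merging equivalent states the machine shrinks.
        x   y  
>  q0   q1  q2 
   q1   q3  q4 
   q2   q4  q3 
   q3   q5  q6 
   q4   q6  q5 
   q5   q7  q8 
   q6   q8  q7 
   q7   q7  q7 
 * q8   q7  q7 
(> = start, * = accepting)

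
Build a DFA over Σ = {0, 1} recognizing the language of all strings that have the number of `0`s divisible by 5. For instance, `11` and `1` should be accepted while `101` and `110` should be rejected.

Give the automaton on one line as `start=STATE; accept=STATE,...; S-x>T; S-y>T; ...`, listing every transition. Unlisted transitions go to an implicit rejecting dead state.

Keep the running count of `0`s modulo 5: each `0` advances along the cycle S0 → S1 → S2 → S3 → S4 → S0 while other symbols loop. Accept at S0.
5 states suffice.
        0   1  
>* S0   S1  S0 
   S1   S2  S1 
   S2   S3  S2 
   S3   S4  S3 
   S4   S0  S4 
(> = start, * = accepting)

start=S0; accept=S0; S0-0>S1; S0-1>S0; S1-0>S2; S1-1>S1; S2-0>S3; S2-1>S2; S3-0>S4; S3-1>S3; S4-0>S0; S4-1>S4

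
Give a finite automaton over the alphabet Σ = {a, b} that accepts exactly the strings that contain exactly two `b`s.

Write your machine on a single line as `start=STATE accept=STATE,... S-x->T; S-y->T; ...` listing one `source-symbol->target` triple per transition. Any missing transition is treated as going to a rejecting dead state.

start=q0; accept=q2; q0-a->q0; q0-b->q1; q1-a->q1; q1-b->q2; q2-a->q2; q2-b->q3; q3-a->q3; q3-b->q3

Only the number of `b`s matters, and only up to 3. Make a chain q0 → q1 → q2 → q3 advanced by each `b` (with q3 absorbing); every other symbol self-loops. The accepting set is {q2}.
A 4-state machine:
        a   b  
>  q0   q0  q1 
   q1   q1  q2 
 * q2   q2  q3 
   q3   q3  q3 
(> = start, * = accepting)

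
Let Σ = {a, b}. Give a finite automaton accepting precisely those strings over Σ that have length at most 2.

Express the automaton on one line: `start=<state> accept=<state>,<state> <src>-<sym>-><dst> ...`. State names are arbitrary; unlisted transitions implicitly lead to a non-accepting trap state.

start=s0 accept=s0,s1,s2 s0-a->s1 s0-b->s1 s1-a->s2 s1-b->s2 s2-a->s3 s2-b->s3 s3-a->s3 s3-b->s3

Count input length up to 3: every symbol moves from s0 toward s3, which means 'more than 2' and absorbs. Accept from {s0, s1, s2}.
        a   b  
>* s0   s1  s1 
 * s1   s2  s2 
 * s2   s3  s3 
   s3   s3  s3 
(> = start, * = accepting)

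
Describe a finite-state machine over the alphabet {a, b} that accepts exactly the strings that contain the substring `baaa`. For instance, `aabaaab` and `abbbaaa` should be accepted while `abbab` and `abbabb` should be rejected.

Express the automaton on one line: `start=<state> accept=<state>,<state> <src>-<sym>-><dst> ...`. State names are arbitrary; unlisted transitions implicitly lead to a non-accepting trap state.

States S0..S3 record the length of the longest prefix of `baaa` that matches the current input suffix. Reaching S4 means `baaa` has been seen, and we stay there forever. Accept from S4.
With 5 states:
        a   b  
>  S0   S0  S1 
   S1   S2  S1 
   S2   S3  S1 
   S3   S4  S1 
 * S4   S4  S4 
(> = start, * = accepting)

start=S0 accept=S4 S0-a->S0 S0-b->S1 S1-a->S2 S1-b->S1 S2-a->S3 S2-b->S1 S3-a->S4 S3-b->S1 S4-a->S4 S4-b->S4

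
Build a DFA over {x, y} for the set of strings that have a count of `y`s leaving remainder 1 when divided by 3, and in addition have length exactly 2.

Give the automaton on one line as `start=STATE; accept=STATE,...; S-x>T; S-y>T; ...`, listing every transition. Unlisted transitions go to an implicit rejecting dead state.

start=S0; accept=S4; S0-x>S1; S0-y>S2; S1-x>S3; S1-y>S4; S2-x>S4; S2-y>S5; S3-x>S6; S3-y>S7; S4-x>S7; S4-y>S8; S5-x>S8; S5-y>S6; S6-x>S6; S6-y>S7; S7-x>S7; S7-y>S8; S8-x>S8; S8-y>S6

Build one automaton per condition and run them in lockstep. One (3 states) tracks the count of `y`s modulo 3; the other (4 states) tracks the input length, saturating at 3. Each combined state is a pair, one component from each; accept when both components accept.
A 9-state machine:
        x   y  
>  S0   S1  S2 
   S1   S3  S4 
   S2   S4  S5 
   S3   S6  S7 
 * S4   S7  S8 
   S5   S8  S6 
   S6   S6  S7 
   S7   S7  S8 
   S8   S8  S6 
(> = start, * = accepting)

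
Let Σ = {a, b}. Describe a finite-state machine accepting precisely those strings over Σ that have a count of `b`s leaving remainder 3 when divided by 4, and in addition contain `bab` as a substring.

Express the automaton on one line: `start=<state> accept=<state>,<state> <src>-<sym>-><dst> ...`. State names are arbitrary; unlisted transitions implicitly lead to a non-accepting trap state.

Handle the two conditions separately and then intersect. One (4 states) tracks the count of `b`s modulo 4; the other (4 states) tracks whether and how much of `bab` has been seen. Each combined state is a pair, one component from each; accept when both components accept.
With 16 states:
          a    b  
>  q0     q0   q1 
   q1     q2   q3 
   q2     q4   q5 
   q3     q6   q7 
   q4     q4   q3 
   q5     q5   q8 
   q6     q9   q8 
   q7    q10  q11 
 * q8     q8  q12 
   q9     q9   q7 
   q10   q13  q12 
   q11   q14   q1 
   q12   q12  q15 
   q13   q13  q11 
   q14    q0  q15 
   q15   q15   q5 
(> = start, * = accepting)

start=q0 accept=q8 q0-a->q0 q0-b->q1 q1-a->q2 q1-b->q3 q2-a->q4 q2-b->q5 q3-a->q6 q3-b->q7 q4-a->q4 q4-b->q3 q5-a->q5 q5-b->q8 q6-a->q9 q6-b->q8 q7-a->q10 q7-b->q11 q8-a->q8 q8-b->q12 q9-a->q9 q9-b->q7 q10-a->q13 q10-b->q12 q11-a->q14 q11-b->q1 q12-a->q12 q12-b->q15 q13-a->q13 q13-b->q11 q14-a->q0 q14-b->q15 q15-a->q15 q15-b->q5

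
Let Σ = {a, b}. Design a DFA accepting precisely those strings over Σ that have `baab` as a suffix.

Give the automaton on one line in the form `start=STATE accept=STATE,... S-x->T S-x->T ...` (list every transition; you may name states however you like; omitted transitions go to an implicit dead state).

start=S0 accept=S4 S0-a->S0 S0-b->S1 S1-a->S2 S1-b->S1 S2-a->S3 S2-b->S1 S3-a->S0 S3-b->S4 S4-a->S2 S4-b->S1

Remember how much of `baab` the current input suffix matches. State S0 means no match yet; S1 means the last symbol is `b`; S2 means the last 2 symbols are `ba`; S3 means the last 3 symbols are `baa`; S4 means the last 4 symbols are `baab`. Only S4 accepts. On a mismatch, fall back to the longest proper suffix that is still a prefix of `baab`.
5 states suffice.
        a   b  
>  S0   S0  S1 
   S1   S2  S1 
   S2   S3  S1 
   S3   S0  S4 
 * S4   S2  S1 
(> = start, * = accepting)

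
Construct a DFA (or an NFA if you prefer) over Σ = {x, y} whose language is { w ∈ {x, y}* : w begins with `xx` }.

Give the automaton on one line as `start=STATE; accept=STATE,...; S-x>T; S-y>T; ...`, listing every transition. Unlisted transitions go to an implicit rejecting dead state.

Walk along `xx` while the input agrees: from q0 take `x` to q1, and so on. Any deviation drops to the rejecting sink q3. Once q2 is reached the prefix is confirmed and every continuation is accepted.
With 4 states:
        x   y  
>  q0   q1  q3 
   q1   q2  q3 
 * q2   q2  q2 
   q3   q3  q3 
(> = start, * = accepting)

start=q0; accept=q2; q0-x>q1; q0-y>q3; q1-x>q2; q1-y>q3; q2-x>q2; q2-y>q2; q3-x>q3; q3-y>q3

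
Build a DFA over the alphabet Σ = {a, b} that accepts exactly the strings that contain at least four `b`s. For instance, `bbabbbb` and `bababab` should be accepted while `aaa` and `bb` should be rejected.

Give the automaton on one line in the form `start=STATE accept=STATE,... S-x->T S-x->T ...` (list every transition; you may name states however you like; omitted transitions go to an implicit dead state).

Only the number of `b`s matters, and only up to 5. Make a chain q0 → q1 → q2 → q3 → q4 → q5 advanced by each `b` (with q5 absorbing); every other symbol self-loops. The accepting set is {q4, q5}.
        a   b  
>  q0   q0  q1 
   q1   q1  q2 
   q2   q2  q3 
   q3   q3  q4 
 * q4   q4  q5 
 * q5   q5  q5 
(> = start, * = accepting)

start=q0 accept=q4,q5 q0-a->q0 q0-b->q1 q1-a->q1 q1-b->q2 q2-a->q2 q2-b->q3 q3-a->q3 q3-b->q4 q4-a->q4 q4-b->q5 q5-a->q5 q5-b->q5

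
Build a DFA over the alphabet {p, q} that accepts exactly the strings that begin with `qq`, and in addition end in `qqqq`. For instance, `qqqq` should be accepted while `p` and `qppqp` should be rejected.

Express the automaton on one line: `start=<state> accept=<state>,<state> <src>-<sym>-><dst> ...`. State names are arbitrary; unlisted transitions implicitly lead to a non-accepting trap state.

Handle the two conditions separately and then intersect. One (4 states) tracks whether the input so far still matches the prefix `qq`; the other (5 states) tracks how much of the suffix `qqqq` has currently been matched. Each combined state is a pair, one component from each; accept when both components accept.
A 12-state machine:
          p    q  
>  S0     S1   S2 
   S1     S1   S3 
   S2     S1   S4 
   S3     S1   S5 
   S4     S6   S7 
   S5     S1   S8 
   S6     S6   S9 
   S7     S6  S10 
   S8     S1  S11 
   S9     S6   S4 
 * S10    S6  S10 
   S11    S1  S11 
(> = start, * = accepting)

start=S0 accept=S10 S0-p->S1 S0-q->S2 S1-p->S1 S1-q->S3 S2-p->S1 S2-q->S4 S3-p->S1 S3-q->S5 S4-p->S6 S4-q->S7 S5-p->S1 S5-q->S8 S6-p->S6 S6-q->S9 S7-p->S6 S7-q->S10 S8-p->S1 S8-q->S11 S9-p->S6 S9-q->S4 S10-p->S6 S10-q->S10 S11-p->S1 S11-q->S11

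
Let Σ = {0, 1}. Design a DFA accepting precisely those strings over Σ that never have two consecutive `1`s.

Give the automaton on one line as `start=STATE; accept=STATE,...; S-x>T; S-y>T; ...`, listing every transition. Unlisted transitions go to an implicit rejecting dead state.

start=s0; accept=s0,s1; s0-0>s0; s0-1>s1; s1-0>s0; s1-1>s2; s2-0>s2; s2-1>s2

This is the complement of 'contains `11`'. Use the same substring-matching states — s0 through s2 holding how much of `11` has just been matched — but flip the accepting set: everything except the trap s2 accepts.
3 states suffice.
        0   1  
>* s0   s0  s1 
 * s1   s0  s2 
   s2   s2  s2 
(> = start, * = accepting)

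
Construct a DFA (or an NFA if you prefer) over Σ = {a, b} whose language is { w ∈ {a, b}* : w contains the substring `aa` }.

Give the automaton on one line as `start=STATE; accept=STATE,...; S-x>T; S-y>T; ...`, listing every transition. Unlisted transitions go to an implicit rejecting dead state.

States s0..s1 record the length of the longest prefix of `aa` that matches the current input suffix. Reaching s2 means `aa` has been seen, and we stay there forever. Accept from s2.
With 3 states:
        a   b  
>  s0   s1  s0 
   s1   s2  s0 
 * s2   s2  s2 
(> = start, * = accepting)

start=s0; accept=s2; s0-a>s1; s0-b>s0; s1-a>s2; s1-b>s0; s2-a>s2; s2-b>s2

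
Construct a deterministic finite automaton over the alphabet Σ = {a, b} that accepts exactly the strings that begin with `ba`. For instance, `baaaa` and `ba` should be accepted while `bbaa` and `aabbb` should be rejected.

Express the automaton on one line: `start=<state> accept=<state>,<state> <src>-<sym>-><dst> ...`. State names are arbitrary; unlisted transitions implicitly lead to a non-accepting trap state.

start=q0 accept=q2 q0-a->q3 q0-b->q1 q1-a->q2 q1-b->q3 q2-a->q2 q2-b->q2 q3-a->q3 q3-b->q3

Check the first 2 symbols one by one: q0 through q1 record how many have matched `ba` so far; any wrong symbol goes to the dead state q3. After all 2 match we enter the accepting sink q2.
With 4 states:
        a   b  
>  q0   q3  q1 
   q1   q2  q3 
 * q2   q2  q2 
   q3   q3  q3 
(> = start, * = accepting)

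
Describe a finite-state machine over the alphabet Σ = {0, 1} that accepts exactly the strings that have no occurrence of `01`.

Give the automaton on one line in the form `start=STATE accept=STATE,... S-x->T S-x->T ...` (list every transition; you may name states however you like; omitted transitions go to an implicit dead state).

Track partial matches of the forbidden pattern `01`. State C is a dead state reached once `01` has occurred; every other state accepts. A means no part of `01` is currently matched.
With 3 states:
       0  1 
>* A   B  A 
 * B   B  C 
   C   C  C 
(> = start, * = accepting)

start=A accept=A,B A-0->B A-1->A B-0->B B-1->C C-0->C C-1->C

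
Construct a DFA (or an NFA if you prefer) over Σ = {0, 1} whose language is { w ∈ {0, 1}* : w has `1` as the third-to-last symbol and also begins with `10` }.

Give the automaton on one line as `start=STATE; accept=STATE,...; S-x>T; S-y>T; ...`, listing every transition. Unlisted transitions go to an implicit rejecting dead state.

Build one automaton per condition and run them in lockstep. One (15 states) tracks the last 3 symbols read; the other (4 states) tracks whether the input so far still matches the prefix `10`. Each combined state is a pair, one component from each; accept when both components accept. After merging equivalent states the machine shrinks.
An 11-state machine:
          0    1  
>  q0     q1   q2 
   q1     q1   q1 
   q2     q3   q1 
   q3     q4   q5 
 * q4     q6   q7 
 * q5     q3   q8 
   q6     q6   q7 
   q7     q3   q8 
   q8     q9  q10 
 * q9     q4   q5 
 * q10    q9  q10 
(> = start, * = accepting)

start=q0; accept=q4,q5,q9,q10; q0-0>q1; q0-1>q2; q1-0>q1; q1-1>q1; q2-0>q3; q2-1>q1; q3-0>q4; q3-1>q5; q4-0>q6; q4-1>q7; q5-0>q3; q5-1>q8; q6-0>q6; q6-1>q7; q7-0>q3; q7-1>q8; q8-0>q9; q8-1>q10; q9-0>q4; q9-1>q5; q10-0>q9; q10-1>q10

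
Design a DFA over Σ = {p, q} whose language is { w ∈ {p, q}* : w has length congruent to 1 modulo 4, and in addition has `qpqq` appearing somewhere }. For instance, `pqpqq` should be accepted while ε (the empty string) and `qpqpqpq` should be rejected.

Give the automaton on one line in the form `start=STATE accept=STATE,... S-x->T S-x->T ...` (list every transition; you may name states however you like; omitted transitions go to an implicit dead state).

Build one automaton per condition and run them in lockstep. The first has 4 states tracking the input length modulo 4; the second has 5 states tracking whether and how much of `qpqq` has been seen. A product state is a pair (one from each), accepting exactly when both do.
A 20-state machine:
       p  q 
>  A   B  C 
   B   D  E 
   C   F  E 
   D   G  H 
   E   I  H 
   F   G  J 
   G   A  K 
   H   L  K 
   I   A  M 
   J   L  N 
   K   O  C 
   L   B  P 
   M   O  Q 
   N   Q  Q 
   O   D  R 
   P   F  S 
 * Q   S  S 
   R   I  T 
   S   T  T 
   T   N  N 
(> = start, * = accepting)

start=A accept=Q A-p->B A-q->C B-p->D B-q->E C-p->F C-q->E D-p->G D-q->H E-p->I E-q->H F-p->G F-q->J G-p->A G-q->K H-p->L H-q->K I-p->A I-q->M J-p->L J-q->N K-p->O K-q->C L-p->B L-q->P M-p->O M-q->Q N-p->Q N-q->Q O-p->D O-q->R P-p->F P-q->S Q-p->S Q-q->S R-p->I R-q->T S-p->T S-q->T T-p->N T-q->N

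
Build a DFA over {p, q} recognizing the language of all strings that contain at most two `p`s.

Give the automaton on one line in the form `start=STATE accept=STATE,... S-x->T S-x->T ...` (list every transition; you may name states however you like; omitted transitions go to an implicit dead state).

start=A accept=A,B,C A-p->B A-q->A B-p->C B-q->B C-p->D C-q->C D-p->D D-q->D

Only the number of `p`s matters, and only up to 3. Make a chain A → B → C → D advanced by each `p` (with D absorbing); every other symbol self-loops. The accepting set is {A, B, C}.
With 4 states:
       p  q 
>* A   B  A 
 * B   C  B 
 * C   D  C 
   D   D  D 
(> = start, * = accepting)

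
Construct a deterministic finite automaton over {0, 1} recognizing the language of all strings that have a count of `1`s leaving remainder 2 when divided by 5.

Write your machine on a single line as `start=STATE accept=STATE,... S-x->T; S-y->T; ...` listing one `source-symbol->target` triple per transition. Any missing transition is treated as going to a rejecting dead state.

start=A; accept=C; A-0->A; A-1->B; B-0->B; B-1->C; C-0->C; C-1->D; D-0->D; D-1->E; E-0->E; E-1->A

Keep the running count of `1`s modulo 5: each `1` advances along the cycle A → B → C → D → E → A while other symbols loop. Accept at C.
A 5-state machine:
       0  1 
>  A   A  B 
   B   B  C 
 * C   C  D 
   D   D  E 
   E   E  A 
(> = start, * = accepting)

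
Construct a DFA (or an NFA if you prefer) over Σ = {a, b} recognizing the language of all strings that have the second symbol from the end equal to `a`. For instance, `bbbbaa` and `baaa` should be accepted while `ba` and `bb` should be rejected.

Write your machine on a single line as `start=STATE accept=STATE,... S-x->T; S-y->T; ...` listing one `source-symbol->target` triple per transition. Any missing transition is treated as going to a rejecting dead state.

A DFA must remember the last 2 symbols (since which symbol is second-to-last isn't known until the input ends). Use one state per possible window of the last ≤2 symbols; accept from those whose window starts with `a`.
A 7-state machine:
        a   b  
>  q0   q1  q2 
   q1   q3  q4 
   q2   q5  q6 
 * q3   q3  q4 
 * q4   q5  q6 
   q5   q3  q4 
   q6   q5  q6 
(> = start, * = accepting)

start=q0; accept=q3,q4; q0-a->q1; q0-b->q2; q1-a->q3; q1-b->q4; q2-a->q5; q2-b->q6; q3-a->q3; q3-b->q4; q4-a->q5; q4-b->q6; q5-a->q3; q5-b->q4; q6-a->q5; q6-b->q6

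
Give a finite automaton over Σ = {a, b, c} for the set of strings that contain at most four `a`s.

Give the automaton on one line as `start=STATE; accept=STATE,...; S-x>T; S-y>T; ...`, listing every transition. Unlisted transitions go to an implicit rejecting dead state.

Count `a`s, saturating at 5: states q0 through q4 mean 0 through 4 `a`s seen; q5 means more than 4. Each `a` increments (capped at q5); other symbols loop. Accept from {q0, q1, q2, q3, q4}.
A 6-state machine:
        a   b   c  
>* q0   q1  q0  q0 
 * q1   q2  q1  q1 
 * q2   q3  q2  q2 
 * q3   q4  q3  q3 
 * q4   q5  q4  q4 
   q5   q5  q5  q5 
(> = start, * = accepting)

start=q0; accept=q0,q1,q2,q3,q4; q0-a>q1; q0-b>q0; q0-c>q0; q1-a>q2; q1-b>q1; q1-c>q1; q2-a>q3; q2-b>q2; q2-c>q2; q3-a>q4; q3-b>q3; q3-c>q3; q4-a>q5; q4-b>q4; q4-c>q4; q5-a>q5; q5-b>q5; q5-c>q5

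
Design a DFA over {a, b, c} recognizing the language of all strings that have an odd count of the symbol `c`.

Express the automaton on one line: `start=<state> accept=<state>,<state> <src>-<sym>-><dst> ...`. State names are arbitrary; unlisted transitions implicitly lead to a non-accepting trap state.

The only thing that matters is how many `c`s have appeared, reduced mod 2. Use one state per residue: s0 for 0, …, s1 for 1. Reading `c` moves to the next residue; anything else stays put. s1 is accepting.
2 states suffice.
        a   b   c  
>  s0   s0  s0  s1 
 * s1   s1  s1  s0 
(> = start, * = accepting)

start=s0 accept=s1 s0-a->s0 s0-b->s0 s0-c->s1 s1-a->s1 s1-b->s1 s1-c->s0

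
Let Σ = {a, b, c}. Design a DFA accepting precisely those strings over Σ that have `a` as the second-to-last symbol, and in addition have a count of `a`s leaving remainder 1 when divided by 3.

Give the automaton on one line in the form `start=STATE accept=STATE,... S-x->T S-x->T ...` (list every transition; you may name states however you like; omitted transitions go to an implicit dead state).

Build one automaton per condition and run them in lockstep. The first has 13 states tracking the last 2 symbols read; the second has 3 states tracking the count of `a`s modulo 3. A product state is a pair (one from each), accepting exactly when both do. Minimizing collapses redundant product states.
With 7 states:
        a   b   c  
>  S0   S1  S0  S0 
   S1   S2  S3  S3 
   S2   S4  S2  S2 
 * S3   S2  S5  S5 
   S4   S6  S0  S0 
   S5   S2  S5  S5 
 * S6   S2  S3  S3 
(> = start, * = accepting)

start=S0 accept=S3,S6 S0-a->S1 S0-b->S0 S0-c->S0 S1-a->S2 S1-b->S3 S1-c->S3 S2-a->S4 S2-b->S2 S2-c->S2 S3-a->S2 S3-b->S5 S3-c->S5 S4-a->S6 S4-b->S0 S4-c->S0 S5-a->S2 S5-b->S5 S5-c->S5 S6-a->S2 S6-b->S3 S6-c->S3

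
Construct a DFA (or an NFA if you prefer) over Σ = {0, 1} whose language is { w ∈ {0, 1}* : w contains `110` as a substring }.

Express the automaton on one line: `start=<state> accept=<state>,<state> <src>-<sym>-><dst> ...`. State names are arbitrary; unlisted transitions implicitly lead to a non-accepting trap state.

Track how much of `110` has been matched so far: state A is no progress, D is the absorbing accept state reached once `110` has occurred. Intermediate states record partial matches; on a mismatch, fall back to the longest reusable overlap.
A 4-state machine:
       0  1 
>  A   A  B 
   B   A  C 
   C   D  C 
 * D   D  D 
(> = start, * = accepting)

start=A accept=D A-0->A A-1->B B-0->A B-1->C C-0->D C-1->C D-0->D D-1->D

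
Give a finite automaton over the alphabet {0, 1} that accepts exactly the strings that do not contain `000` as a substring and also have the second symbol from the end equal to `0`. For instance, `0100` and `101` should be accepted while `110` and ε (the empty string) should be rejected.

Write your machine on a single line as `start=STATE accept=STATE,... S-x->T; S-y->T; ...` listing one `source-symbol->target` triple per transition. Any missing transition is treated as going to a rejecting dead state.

start=S0; accept=S2,S3; S0-0->S1; S0-1->S0; S1-0->S2; S1-1->S3; S2-0->S4; S2-1->S3; S3-0->S1; S3-1->S0; S4-0->S4; S4-1->S4

Handle the two conditions separately and then intersect. One (4 states) tracks partial matches of the forbidden pattern `000`; the other (7 states) tracks the last 2 symbols read. Each combined state is a pair, one component from each; accept when both components accept. Minimizing collapses redundant product states.
With 5 states:
        0   1  
>  S0   S1  S0 
   S1   S2  S3 
 * S2   S4  S3 
 * S3   S1  S0 
   S4   S4  S4 
(> = start, * = accepting)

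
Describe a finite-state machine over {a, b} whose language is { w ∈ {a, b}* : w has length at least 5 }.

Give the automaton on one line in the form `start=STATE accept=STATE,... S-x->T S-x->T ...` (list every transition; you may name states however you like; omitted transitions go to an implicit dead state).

start=q0 accept=q5,q6 q0-a->q1 q0-b->q1 q1-a->q2 q1-b->q2 q2-a->q3 q2-b->q3 q3-a->q4 q3-b->q4 q4-a->q5 q4-b->q5 q5-a->q6 q5-b->q6 q6-a->q6 q6-b->q6

We only need to distinguish lengths 0, 1, …, 5, and '>5'. Chain q0 → q1 → q2 → q3 → q4 → q5 → q6 on every symbol, with q6 looping. Accepting states: {q5, q6}.
        a   b  
>  q0   q1  q1 
   q1   q2  q2 
   q2   q3  q3 
   q3   q4  q4 
   q4   q5  q5 
 * q5   q6  q6 
 * q6   q6  q6 
(> = start, * = accepting)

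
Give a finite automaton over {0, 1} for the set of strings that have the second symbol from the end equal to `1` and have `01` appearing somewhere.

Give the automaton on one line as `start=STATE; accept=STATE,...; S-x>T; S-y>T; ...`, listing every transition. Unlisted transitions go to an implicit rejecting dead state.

Handle the two conditions separately and then intersect. One (7 states) tracks the last 2 symbols read; the other (3 states) tracks whether and how much of `01` has been seen. Each combined state is a pair, one component from each; accept when both components accept. Equivalent product states are then merged.
With 5 states:
        0   1  
>  S0   S1  S0 
   S1   S1  S2 
   S2   S3  S4 
 * S3   S1  S2 
 * S4   S3  S4 
(> = start, * = accepting)

start=S0; accept=S3,S4; S0-0>S1; S0-1>S0; S1-0>S1; S1-1>S2; S2-0>S3; S2-1>S4; S3-0>S1; S3-1>S2; S4-0>S3; S4-1>S4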